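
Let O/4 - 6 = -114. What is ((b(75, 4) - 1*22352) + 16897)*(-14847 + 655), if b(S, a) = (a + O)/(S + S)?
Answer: 5809339088/75 ≈ 7.7458e+7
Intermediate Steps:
O = -432 (O = 24 + 4*(-114) = 24 - 456 = -432)
b(S, a) = (-432 + a)/(2*S) (b(S, a) = (a - 432)/(S + S) = (-432 + a)/((2*S)) = (-432 + a)*(1/(2*S)) = (-432 + a)/(2*S))
((b(75, 4) - 1*22352) + 16897)*(-14847 + 655) = (((1/2)*(-432 + 4)/75 - 1*22352) + 16897)*(-14847 + 655) = (((1/2)*(1/75)*(-428) - 22352) + 16897)*(-14192) = ((-214/75 - 22352) + 16897)*(-14192) = (-1676614/75 + 16897)*(-14192) = -409339/75*(-14192) = 5809339088/75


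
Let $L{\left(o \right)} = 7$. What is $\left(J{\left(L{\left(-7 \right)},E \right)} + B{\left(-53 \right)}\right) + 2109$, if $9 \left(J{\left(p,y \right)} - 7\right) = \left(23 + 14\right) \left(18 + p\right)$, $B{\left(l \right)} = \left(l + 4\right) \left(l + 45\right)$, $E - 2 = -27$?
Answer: $\frac{23497}{9} \approx 2610.8$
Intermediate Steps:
$E = -25$ ($E = 2 - 27 = -25$)
$B{\left(l \right)} = \left(4 + l\right) \left(45 + l\right)$
$J{\left(p,y \right)} = 81 + \frac{37 p}{9}$ ($J{\left(p,y \right)} = 7 + \frac{\left(23 + 14\right) \left(18 + p\right)}{9} = 7 + \frac{37 \left(18 + p\right)}{9} = 7 + \frac{666 + 37 p}{9} = 7 + \left(74 + \frac{37 p}{9}\right) = 81 + \frac{37 p}{9}$)
$\left(J{\left(L{\left(-7 \right)},E \right)} + B{\left(-53 \right)}\right) + 2109 = \left(\left(81 + \frac{37}{9} \cdot 7\right) + \left(180 + \left(-53\right)^{2} + 49 \left(-53\right)\right)\right) + 2109 = \left(\left(81 + \frac{259}{9}\right) + \left(180 + 2809 - 2597\right)\right) + 2109 = \left(\frac{988}{9} + 392\right) + 2109 = \frac{4516}{9} + 2109 = \frac{23497}{9}$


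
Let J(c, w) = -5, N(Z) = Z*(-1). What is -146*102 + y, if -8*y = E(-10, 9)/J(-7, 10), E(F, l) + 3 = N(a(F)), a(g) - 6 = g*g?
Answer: -595789/40 ≈ -14895.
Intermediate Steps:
a(g) = 6 + g**2 (a(g) = 6 + g*g = 6 + g**2)
N(Z) = -Z
E(F, l) = -9 - F**2 (E(F, l) = -3 - (6 + F**2) = -3 + (-6 - F**2) = -9 - F**2)
y = -109/40 (y = -(-9 - 1*(-10)**2)/(8*(-5)) = -(-9 - 1*100)*(-1)/(8*5) = -(-9 - 100)*(-1)/(8*5) = -(-109)*(-1)/(8*5) = -1/8*109/5 = -109/40 ≈ -2.7250)
-146*102 + y = -146*102 - 109/40 = -14892 - 109/40 = -595789/40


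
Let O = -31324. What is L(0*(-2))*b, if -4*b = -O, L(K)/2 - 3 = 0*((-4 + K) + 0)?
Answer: -46986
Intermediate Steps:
L(K) = 6 (L(K) = 6 + 2*(0*((-4 + K) + 0)) = 6 + 2*(0*(-4 + K)) = 6 + 2*0 = 6 + 0 = 6)
b = -7831 (b = -(-1)*(-31324)/4 = -¼*31324 = -7831)
L(0*(-2))*b = 6*(-7831) = -46986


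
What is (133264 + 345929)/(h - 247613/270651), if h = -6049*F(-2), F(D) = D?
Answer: 129694064643/3274088185 ≈ 39.612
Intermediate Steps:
h = 12098 (h = -6049*(-2) = 12098)
(133264 + 345929)/(h - 247613/270651) = (133264 + 345929)/(12098 - 247613/270651) = 479193/(12098 - 247613*1/270651) = 479193/(12098 - 247613/270651) = 479193/(3274088185/270651) = 479193*(270651/3274088185) = 129694064643/3274088185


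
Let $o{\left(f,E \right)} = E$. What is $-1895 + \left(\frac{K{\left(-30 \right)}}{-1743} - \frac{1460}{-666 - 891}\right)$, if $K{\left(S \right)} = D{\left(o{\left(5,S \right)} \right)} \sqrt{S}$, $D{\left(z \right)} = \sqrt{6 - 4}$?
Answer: $- \frac{2949055}{1557} - \frac{2 i \sqrt{15}}{1743} \approx -1894.1 - 0.004444 i$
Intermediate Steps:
$D{\left(z \right)} = \sqrt{2}$
$K{\left(S \right)} = \sqrt{2} \sqrt{S}$
$-1895 + \left(\frac{K{\left(-30 \right)}}{-1743} - \frac{1460}{-666 - 891}\right) = -1895 - \left(\frac{1460}{-666 - 891} - \frac{\sqrt{2} \sqrt{-30}}{-1743}\right) = -1895 - \left(\frac{1460}{-666 - 891} - \sqrt{2} i \sqrt{30} \left(- \frac{1}{1743}\right)\right) = -1895 + \left(2 i \sqrt{15} \left(- \frac{1}{1743}\right) - \frac{1460}{-1557}\right) = -1895 - \left(- \frac{1460}{1557} + \frac{2 i \sqrt{15}}{1743}\right) = -1895 + \left(- \frac{2 i \sqrt{15}}{1743} + \frac{1460}{1557}\right) = -1895 + \left(\frac{1460}{1557} - \frac{2 i \sqrt{15}}{1743}\right) = - \frac{2949055}{1557} - \frac{2 i \sqrt{15}}{1743}$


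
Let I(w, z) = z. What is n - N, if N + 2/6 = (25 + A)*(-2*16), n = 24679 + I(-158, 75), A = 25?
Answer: 79063/3 ≈ 26354.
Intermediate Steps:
n = 24754 (n = 24679 + 75 = 24754)
N = -4801/3 (N = -⅓ + (25 + 25)*(-2*16) = -⅓ + 50*(-32) = -⅓ - 1600 = -4801/3 ≈ -1600.3)
n - N = 24754 - 1*(-4801/3) = 24754 + 4801/3 = 79063/3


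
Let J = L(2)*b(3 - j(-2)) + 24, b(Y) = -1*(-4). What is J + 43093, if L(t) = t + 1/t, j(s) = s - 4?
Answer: 43127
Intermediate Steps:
j(s) = -4 + s
L(t) = t + 1/t
b(Y) = 4
J = 34 (J = (2 + 1/2)*4 + 24 = (2 + ½)*4 + 24 = (5/2)*4 + 24 = 10 + 24 = 34)
J + 43093 = 34 + 43093 = 43127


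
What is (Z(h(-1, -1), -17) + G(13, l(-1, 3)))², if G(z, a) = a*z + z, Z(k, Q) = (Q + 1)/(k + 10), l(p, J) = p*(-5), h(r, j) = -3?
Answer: 280900/49 ≈ 5732.7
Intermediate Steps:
l(p, J) = -5*p
Z(k, Q) = (1 + Q)/(10 + k)
G(z, a) = z + a*z
(Z(h(-1, -1), -17) + G(13, l(-1, 3)))² = ((1 - 17)/(10 - 3) + 13*(1 - 5*(-1)))² = (-16/7 + 13*(1 + 5))² = ((⅐)*(-16) + 13*6)² = (-16/7 + 78)² = (530/7)² = 280900/49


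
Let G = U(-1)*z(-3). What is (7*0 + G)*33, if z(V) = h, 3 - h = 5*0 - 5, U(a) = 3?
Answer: 792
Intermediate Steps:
h = 8 (h = 3 - (5*0 - 5) = 3 - (0 - 5) = 3 - 1*(-5) = 3 + 5 = 8)
z(V) = 8
G = 24 (G = 3*8 = 24)
(7*0 + G)*33 = (7*0 + 24)*33 = (0 + 24)*33 = 24*33 = 792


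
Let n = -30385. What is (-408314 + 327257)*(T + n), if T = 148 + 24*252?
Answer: 1960687773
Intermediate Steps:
T = 6196 (T = 148 + 6048 = 6196)
(-408314 + 327257)*(T + n) = (-408314 + 327257)*(6196 - 30385) = -81057*(-24189) = 1960687773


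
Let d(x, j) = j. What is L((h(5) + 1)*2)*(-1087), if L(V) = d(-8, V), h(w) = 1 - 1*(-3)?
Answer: -10870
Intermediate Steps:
h(w) = 4 (h(w) = 1 + 3 = 4)
L(V) = V
L((h(5) + 1)*2)*(-1087) = ((4 + 1)*2)*(-1087) = (5*2)*(-1087) = 10*(-1087) = -10870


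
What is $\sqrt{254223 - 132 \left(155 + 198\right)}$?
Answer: $\sqrt{207627} \approx 455.66$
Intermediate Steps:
$\sqrt{254223 - 132 \left(155 + 198\right)} = \sqrt{254223 - 46596} = \sqrt{207627}$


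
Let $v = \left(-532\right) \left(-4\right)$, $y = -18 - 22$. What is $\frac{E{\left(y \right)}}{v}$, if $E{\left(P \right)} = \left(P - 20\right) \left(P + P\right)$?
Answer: $\frac{300}{133} \approx 2.2556$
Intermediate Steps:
$y = -40$
$E{\left(P \right)} = 2 P \left(-20 + P\right)$ ($E{\left(P \right)} = \left(-20 + P\right) 2 P = 2 P \left(-20 + P\right)$)
$v = 2128$
$\frac{E{\left(y \right)}}{v} = \frac{2 \left(-40\right) \left(-20 - 40\right)}{2128} = 2 \left(-40\right) \left(-60\right) \frac{1}{2128} = 4800 \cdot \frac{1}{2128} = \frac{300}{133}$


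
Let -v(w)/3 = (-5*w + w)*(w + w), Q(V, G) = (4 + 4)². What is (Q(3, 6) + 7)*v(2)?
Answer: 6816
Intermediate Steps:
Q(V, G) = 64 (Q(V, G) = 8² = 64)
v(w) = 24*w² (v(w) = -3*(-5*w + w)*(w + w) = -3*(-4*w)*2*w = -(-24)*w² = 24*w²)
(Q(3, 6) + 7)*v(2) = (64 + 7)*(24*2²) = 71*(24*4) = 71*96 = 6816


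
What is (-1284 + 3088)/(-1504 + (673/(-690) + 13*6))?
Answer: -1244760/984613 ≈ -1.2642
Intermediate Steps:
(-1284 + 3088)/(-1504 + (673/(-690) + 13*6)) = 1804/(-1504 + (673*(-1/690) + 78)) = 1804/(-1504 + (-673/690 + 78)) = 1804/(-1504 + 53147/690) = 1804/(-984613/690) = 1804*(-690/984613) = -1244760/984613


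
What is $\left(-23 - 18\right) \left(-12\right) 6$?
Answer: $2952$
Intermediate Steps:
$\left(-23 - 18\right) \left(-12\right) 6 = \left(-41\right) \left(-12\right) 6 = 492 \cdot 6 = 2952$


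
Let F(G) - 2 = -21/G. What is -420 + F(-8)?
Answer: -3323/8 ≈ -415.38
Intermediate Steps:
F(G) = 2 - 21/G
-420 + F(-8) = -420 + (2 - 21/(-8)) = -420 + (2 - 21*(-⅛)) = -420 + (2 + 21/8) = -420 + 37/8 = -3323/8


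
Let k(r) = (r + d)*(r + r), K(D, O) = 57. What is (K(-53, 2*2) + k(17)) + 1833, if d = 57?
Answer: 4406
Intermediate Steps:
k(r) = 2*r*(57 + r) (k(r) = (r + 57)*(r + r) = (57 + r)*(2*r) = 2*r*(57 + r))
(K(-53, 2*2) + k(17)) + 1833 = (57 + 2*17*(57 + 17)) + 1833 = (57 + 2*17*74) + 1833 = (57 + 2516) + 1833 = 2573 + 1833 = 4406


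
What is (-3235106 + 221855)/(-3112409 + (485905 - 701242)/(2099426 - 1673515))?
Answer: 1283376746661/1325609444936 ≈ 0.96814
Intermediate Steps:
(-3235106 + 221855)/(-3112409 + (485905 - 701242)/(2099426 - 1673515)) = -3013251/(-3112409 - 215337/425911) = -3013251/(-1325609444936/425911) = -3013251*(-425911/1325609444936) = 1283376746661/1325609444936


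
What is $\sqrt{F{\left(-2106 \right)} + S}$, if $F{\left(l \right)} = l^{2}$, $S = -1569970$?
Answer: $\sqrt{2865266} \approx 1692.7$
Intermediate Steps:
$\sqrt{F{\left(-2106 \right)} + S} = \sqrt{\left(-2106\right)^{2} - 1569970} = \sqrt{4435236 - 1569970} = \sqrt{2865266}$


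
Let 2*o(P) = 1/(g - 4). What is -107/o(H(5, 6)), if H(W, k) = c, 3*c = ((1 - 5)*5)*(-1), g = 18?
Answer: -2996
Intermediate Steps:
c = 20/3 (c = (((1 - 5)*5)*(-1))/3 = (-4*5*(-1))/3 = (-20*(-1))/3 = (⅓)*20 = 20/3 ≈ 6.6667)
H(W, k) = 20/3
o(P) = 1/28 (o(P) = 1/(2*(18 - 4)) = (½)/14 = (½)*(1/14) = 1/28)
-107/o(H(5, 6)) = -107/1/28 = -107*28 = -2996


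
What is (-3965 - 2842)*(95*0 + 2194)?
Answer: -14934558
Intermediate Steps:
(-3965 - 2842)*(95*0 + 2194) = -6807*(0 + 2194) = -6807*2194 = -14934558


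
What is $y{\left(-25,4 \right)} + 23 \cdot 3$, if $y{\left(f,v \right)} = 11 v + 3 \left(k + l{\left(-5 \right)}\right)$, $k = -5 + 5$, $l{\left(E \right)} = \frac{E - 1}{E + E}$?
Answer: $\frac{574}{5} \approx 114.8$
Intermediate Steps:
$l{\left(E \right)} = \frac{-1 + E}{2 E}$
$k = 0$
$y{\left(f,v \right)} = \frac{9}{5} + 11 v$ ($y{\left(f,v \right)} = 11 v + 3 \left(0 + \frac{-1 - 5}{2 \left(-5\right)}\right) = 11 v + 3 \left(0 + \frac{1}{2} \left(- \frac{1}{5}\right) \left(-6\right)\right) = 11 v + 3 \left(0 + \frac{3}{5}\right) = 11 v + 3 \cdot \frac{3}{5} = 11 v + \frac{9}{5} = \frac{9}{5} + 11 v$)
$y{\left(-25,4 \right)} + 23 \cdot 3 = \left(\frac{9}{5} + 11 \cdot 4\right) + 23 \cdot 3 = \left(\frac{9}{5} + 44\right) + 69 = \frac{229}{5} + 69 = \frac{574}{5}$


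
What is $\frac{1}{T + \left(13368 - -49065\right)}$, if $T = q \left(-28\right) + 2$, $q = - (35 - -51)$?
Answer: $\frac{1}{64843} \approx 1.5422 \cdot 10^{-5}$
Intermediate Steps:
$q = -86$ ($q = - (35 + 51) = \left(-1\right) 86 = -86$)
$T = 2410$ ($T = \left(-86\right) \left(-28\right) + 2 = 2408 + 2 = 2410$)
$\frac{1}{T + \left(13368 - -49065\right)} = \frac{1}{2410 + \left(13368 - -49065\right)} = \frac{1}{2410 + \left(13368 + 49065\right)} = \frac{1}{2410 + 62433} = \frac{1}{64843}$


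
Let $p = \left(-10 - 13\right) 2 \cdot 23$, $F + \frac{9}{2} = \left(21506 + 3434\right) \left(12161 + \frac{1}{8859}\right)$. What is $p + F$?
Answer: $\frac{5373768058625}{17718} \approx 3.0329 \cdot 10^{8}$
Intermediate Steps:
$F = \frac{5373786804269}{17718}$ ($F = - \frac{9}{2} + \left(21506 + 3434\right) \left(12161 + \frac{1}{8859}\right) = - \frac{9}{2} + 24940 \left(12161 + \frac{1}{8859}\right) = - \frac{9}{2} + 24940 \cdot \frac{107734300}{8859} = - \frac{9}{2} + \frac{2686893442000}{8859} = \frac{5373786804269}{17718} \approx 3.033 \cdot 10^{8}$)
$p = -1058$ ($p = \left(-10 - 13\right) 2 \cdot 23 = \left(-23\right) 2 \cdot 23 = \left(-46\right) 23 = -1058$)
$p + F = -1058 + \frac{5373786804269}{17718} = \frac{5373768058625}{17718}$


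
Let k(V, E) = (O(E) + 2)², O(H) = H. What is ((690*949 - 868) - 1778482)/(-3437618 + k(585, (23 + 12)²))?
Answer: 1124540/1932089 ≈ 0.58203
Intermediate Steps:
k(V, E) = (2 + E)² (k(V, E) = (E + 2)² = (2 + E)²)
((690*949 - 868) - 1778482)/(-3437618 + k(585, (23 + 12)²)) = ((690*949 - 868) - 1778482)/(-3437618 + (2 + (23 + 12)²)²) = ((654810 - 868) - 1778482)/(-3437618 + (2 + 35²)²) = (653942 - 1778482)/(-3437618 + (2 + 1225)²) = -1124540/(-3437618 + 1227²) = -1124540/(-3437618 + 1505529) = -1124540/(-1932089) = -1124540*(-1/1932089) = 1124540/1932089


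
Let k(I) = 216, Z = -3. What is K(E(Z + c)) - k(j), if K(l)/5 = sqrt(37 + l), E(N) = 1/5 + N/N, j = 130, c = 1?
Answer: -216 + sqrt(955) ≈ -185.10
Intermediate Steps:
E(N) = 6/5 (E(N) = 1*(1/5) + 1 = 1/5 + 1 = 6/5)
K(l) = 5*sqrt(37 + l)
K(E(Z + c)) - k(j) = 5*sqrt(37 + 6/5) - 1*216 = 5*sqrt(191/5) - 216 = 5*(sqrt(955)/5) - 216 = sqrt(955) - 216 = -216 + sqrt(955)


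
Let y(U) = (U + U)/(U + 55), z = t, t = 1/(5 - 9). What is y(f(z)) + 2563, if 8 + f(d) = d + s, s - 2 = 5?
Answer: 110207/43 ≈ 2563.0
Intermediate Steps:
t = -¼ (t = 1/(-4) = -¼ ≈ -0.25000)
z = -¼ ≈ -0.25000
s = 7 (s = 2 + 5 = 7)
f(d) = -1 + d (f(d) = -8 + (d + 7) = -8 + (7 + d) = -1 + d)
y(U) = 2*U/(55 + U) (y(U) = (2*U)/(55 + U) = 2*U/(55 + U))
y(f(z)) + 2563 = 2*(-1 - ¼)/(55 + (-1 - ¼)) + 2563 = 2*(-5/4)/(55 - 5/4) + 2563 = 2*(-5/4)/(215/4) + 2563 = 2*(-5/4)*(4/215) + 2563 = -2/43 + 2563 = 110207/43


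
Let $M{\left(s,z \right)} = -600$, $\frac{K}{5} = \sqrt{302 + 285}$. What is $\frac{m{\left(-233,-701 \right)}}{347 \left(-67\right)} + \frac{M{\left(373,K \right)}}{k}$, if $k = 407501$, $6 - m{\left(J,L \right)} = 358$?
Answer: $\frac{129490952}{9473990749} \approx 0.013668$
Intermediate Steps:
$m{\left(J,L \right)} = -352$ ($m{\left(J,L \right)} = 6 - 358 = -352$)
$K = 5 \sqrt{587}$ ($K = 5 \sqrt{302 + 285} = 5 \sqrt{587} \approx 121.14$)
$\frac{m{\left(-233,-701 \right)}}{347 \left(-67\right)} + \frac{M{\left(373,K \right)}}{k} = - \frac{352}{347 \left(-67\right)} - \frac{600}{407501} = - \frac{352}{-23249} - \frac{600}{407501} = \left(-352\right) \left(- \frac{1}{23249}\right) - \frac{600}{407501} = \frac{352}{23249} - \frac{600}{407501} = \frac{129490952}{9473990749}$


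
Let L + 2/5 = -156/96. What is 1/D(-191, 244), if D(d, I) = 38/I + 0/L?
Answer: 122/19 ≈ 6.4211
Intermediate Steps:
L = -81/40 (L = -2/5 - 156/96 = -2/5 - 156*1/96 = -2/5 - 13/8 = -81/40 ≈ -2.0250)
D(d, I) = 38/I (D(d, I) = 38/I + 0/(-81/40) = 38/I + 0*(-40/81) = 38/I + 0 = 38/I)
1/D(-191, 244) = 1/(38/244) = 1/(38*(1/244)) = 1/(19/122) = 122/19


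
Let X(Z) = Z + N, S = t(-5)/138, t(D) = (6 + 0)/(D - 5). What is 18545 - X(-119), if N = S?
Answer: 4292721/230 ≈ 18664.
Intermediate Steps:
t(D) = 6/(-5 + D)
S = -1/230 (S = (6/(-5 - 5))/138 = (6/(-10))*(1/138) = (6*(-⅒))*(1/138) = -⅗*1/138 = -1/230 ≈ -0.0043478)
N = -1/230 ≈ -0.0043478
X(Z) = -1/230 + Z (X(Z) = Z - 1/230 = -1/230 + Z)
18545 - X(-119) = 18545 - (-1/230 - 119) = 18545 - 1*(-27371/230) = 18545 + 27371/230 = 4292721/230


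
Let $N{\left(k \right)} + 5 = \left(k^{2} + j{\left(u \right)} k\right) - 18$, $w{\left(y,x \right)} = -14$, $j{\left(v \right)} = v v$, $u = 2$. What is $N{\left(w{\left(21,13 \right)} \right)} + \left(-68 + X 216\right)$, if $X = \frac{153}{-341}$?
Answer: $- \frac{16339}{341} \approx -47.915$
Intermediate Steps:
$X = - \frac{153}{341}$ ($X = 153 \left(- \frac{1}{341}\right) = - \frac{153}{341} \approx -0.44868$)
$j{\left(v \right)} = v^{2}$
$N{\left(k \right)} = -23 + k^{2} + 4 k$ ($N{\left(k \right)} = -5 - \left(18 - k^{2} - 2^{2} k\right) = -5 - \left(18 - k^{2} - 4 k\right) = -5 + \left(-18 + k^{2} + 4 k\right) = -23 + k^{2} + 4 k$)
$N{\left(w{\left(21,13 \right)} \right)} + \left(-68 + X 216\right) = \left(-23 + \left(-14\right)^{2} + 4 \left(-14\right)\right) - \frac{56236}{341} = \left(-23 + 196 - 56\right) - \frac{56236}{341} = 117 - \frac{56236}{341} = - \frac{16339}{341}$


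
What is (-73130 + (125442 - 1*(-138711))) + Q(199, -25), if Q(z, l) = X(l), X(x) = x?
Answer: 190998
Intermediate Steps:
Q(z, l) = l
(-73130 + (125442 - 1*(-138711))) + Q(199, -25) = (-73130 + (125442 - 1*(-138711))) - 25 = (-73130 + (125442 + 138711)) - 25 = (-73130 + 264153) - 25 = 191023 - 25 = 190998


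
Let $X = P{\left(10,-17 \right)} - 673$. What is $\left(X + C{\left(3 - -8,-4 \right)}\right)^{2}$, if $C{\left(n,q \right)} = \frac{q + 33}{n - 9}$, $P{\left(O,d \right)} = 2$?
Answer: $\frac{1723969}{4} \approx 4.3099 \cdot 10^{5}$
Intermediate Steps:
$C{\left(n,q \right)} = \frac{33 + q}{-9 + n}$
$X = -671$ ($X = 2 - 673 = -671$)
$\left(X + C{\left(3 - -8,-4 \right)}\right)^{2} = \left(-671 + \frac{33 - 4}{-9 + \left(3 - -8\right)}\right)^{2} = \left(-671 + \frac{1}{-9 + \left(3 + 8\right)} 29\right)^{2} = \left(-671 + \frac{1}{-9 + 11} \cdot 29\right)^{2} = \left(-671 + \frac{1}{2} \cdot 29\right)^{2} = \left(-671 + \frac{29}{2}\right)^{2} = \left(- \frac{1313}{2}\right)^{2} = \frac{1723969}{4}$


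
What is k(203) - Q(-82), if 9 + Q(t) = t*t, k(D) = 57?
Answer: -6658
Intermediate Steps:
Q(t) = -9 + t² (Q(t) = -9 + t*t = -9 + t²)
k(203) - Q(-82) = 57 - (-9 + (-82)²) = 57 - (-9 + 6724) = 57 - 1*6715 = 57 - 6715 = -6658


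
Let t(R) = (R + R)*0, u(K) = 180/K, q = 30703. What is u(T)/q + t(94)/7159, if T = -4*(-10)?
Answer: 9/61406 ≈ 0.00014657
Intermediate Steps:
T = 40
t(R) = 0 (t(R) = (2*R)*0 = 0)
u(T)/q + t(94)/7159 = (180/40)/30703 + 0/7159 = (180*(1/40))*(1/30703) + 0*(1/7159) = (9/2)*(1/30703) + 0 = 9/61406 + 0 = 9/61406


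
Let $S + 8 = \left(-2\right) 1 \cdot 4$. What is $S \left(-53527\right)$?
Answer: $856432$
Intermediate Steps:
$S = -16$ ($S = -8 + \left(-2\right) 1 \cdot 4 = -8 - 8 = -16$)
$S \left(-53527\right) = \left(-16\right) \left(-53527\right) = 856432$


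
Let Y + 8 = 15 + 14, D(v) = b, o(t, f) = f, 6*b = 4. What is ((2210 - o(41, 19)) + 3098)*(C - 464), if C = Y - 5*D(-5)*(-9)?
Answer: -2184357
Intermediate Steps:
b = ⅔ (b = (⅙)*4 = ⅔ ≈ 0.66667)
D(v) = ⅔
Y = 21 (Y = -8 + (15 + 14) = -8 + 29 = 21)
C = 51 (C = 21 - 5*⅔*(-9) = 21 - 10/3*(-9) = 21 + 30 = 51)
((2210 - o(41, 19)) + 3098)*(C - 464) = ((2210 - 1*19) + 3098)*(51 - 464) = ((2210 - 19) + 3098)*(-413) = (2191 + 3098)*(-413) = 5289*(-413) = -2184357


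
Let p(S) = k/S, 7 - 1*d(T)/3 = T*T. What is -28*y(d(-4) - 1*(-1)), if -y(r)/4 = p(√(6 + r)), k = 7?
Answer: -392*I*√5/5 ≈ -175.31*I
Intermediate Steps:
d(T) = 21 - 3*T² (d(T) = 21 - 3*T*T = 21 - 3*T²)
p(S) = 7/S
y(r) = -28/√(6 + r) (y(r) = -28/(√(6 + r)) = -28/√(6 + r))
-28*y(d(-4) - 1*(-1)) = -(-784)/√(6 + ((21 - 3*(-4)²) - 1*(-1))) = -(-784)/√(6 + ((21 - 3*16) + 1)) = -(-784)/√(6 + ((21 - 48) + 1)) = -(-784)/√(6 + (-27 + 1)) = -(-784)/√(6 - 26) = -(-784)/√(-20) = -(-784)*(-I*√5/10) = -392*I*√5/5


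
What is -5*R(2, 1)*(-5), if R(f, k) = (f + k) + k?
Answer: 100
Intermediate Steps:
R(f, k) = f + 2*k
-5*R(2, 1)*(-5) = -5*(2 + 2*1)*(-5) = -5*(2 + 2)*(-5) = -5*4*(-5) = -20*(-5) = 100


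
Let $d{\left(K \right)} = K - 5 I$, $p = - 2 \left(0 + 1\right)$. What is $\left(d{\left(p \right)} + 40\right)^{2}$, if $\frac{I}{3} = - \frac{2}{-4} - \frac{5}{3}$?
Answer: $\frac{12321}{4} \approx 3080.3$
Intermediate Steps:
$p = -2$ ($p = \left(-2\right) 1 = -2$)
$I = - \frac{7}{2}$ ($I = 3 \left(- \frac{2}{-4} - \frac{5}{3}\right) = 3 \left(\left(-2\right) \left(- \frac{1}{4}\right) - \frac{5}{3}\right) = 3 \left(\frac{1}{2} - \frac{5}{3}\right) = 3 \left(- \frac{7}{6}\right) = - \frac{7}{2} \approx -3.5$)
$d{\left(K \right)} = \frac{35}{2} + K$ ($d{\left(K \right)} = K - - \frac{35}{2} = K + \frac{35}{2} = \frac{35}{2} + K$)
$\left(d{\left(p \right)} + 40\right)^{2} = \left(\left(\frac{35}{2} - 2\right) + 40\right)^{2} = \left(\frac{31}{2} + 40\right)^{2} = \left(\frac{111}{2}\right)^{2} = \frac{12321}{4}$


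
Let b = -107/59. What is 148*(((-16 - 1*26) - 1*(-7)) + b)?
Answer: -321456/59 ≈ -5448.4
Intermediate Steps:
b = -107/59 (b = -107*1/59 = -107/59 ≈ -1.8136)
148*(((-16 - 1*26) - 1*(-7)) + b) = 148*(((-16 - 1*26) - 1*(-7)) - 107/59) = 148*(((-16 - 26) + 7) - 107/59) = 148*((-42 + 7) - 107/59) = 148*(-35 - 107/59) = 148*(-2172/59) = -321456/59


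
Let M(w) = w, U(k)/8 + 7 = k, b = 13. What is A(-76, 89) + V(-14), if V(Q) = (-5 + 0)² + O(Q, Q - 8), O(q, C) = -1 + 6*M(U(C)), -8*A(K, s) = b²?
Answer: -11113/8 ≈ -1389.1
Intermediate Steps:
A(K, s) = -169/8 (A(K, s) = -⅛*13² = -⅛*169 = -169/8)
U(k) = -56 + 8*k
O(q, C) = -337 + 48*C (O(q, C) = -1 + 6*(-56 + 8*C) = -1 + (-336 + 48*C) = -337 + 48*C)
V(Q) = -696 + 48*Q (V(Q) = (-5 + 0)² + (-337 + 48*(Q - 8)) = (-5)² + (-337 + 48*(-8 + Q)) = 25 + (-337 + (-384 + 48*Q)) = 25 + (-721 + 48*Q) = -696 + 48*Q)
A(-76, 89) + V(-14) = -169/8 + (-696 + 48*(-14)) = -169/8 + (-696 - 672) = -169/8 - 1368 = -11113/8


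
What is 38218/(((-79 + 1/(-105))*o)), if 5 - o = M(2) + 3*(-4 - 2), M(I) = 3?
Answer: -401289/16592 ≈ -24.186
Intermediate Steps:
o = 20 (o = 5 - (3 + 3*(-4 - 2)) = 5 - (3 + 3*(-6)) = 5 - (3 - 18) = 5 - 1*(-15) = 5 + 15 = 20)
38218/(((-79 + 1/(-105))*o)) = 38218/(((-79 + 1/(-105))*20)) = 38218/(((-79 - 1/105)*20)) = 38218/((-8296/105*20)) = 38218/(-33184/21) = 38218*(-21/33184) = -401289/16592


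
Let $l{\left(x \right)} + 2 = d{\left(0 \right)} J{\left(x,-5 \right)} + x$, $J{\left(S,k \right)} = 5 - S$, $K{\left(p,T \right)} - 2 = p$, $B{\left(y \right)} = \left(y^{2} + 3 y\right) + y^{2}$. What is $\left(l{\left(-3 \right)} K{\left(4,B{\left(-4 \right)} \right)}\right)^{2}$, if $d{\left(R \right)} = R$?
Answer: $900$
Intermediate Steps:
$B{\left(y \right)} = 2 y^{2} + 3 y$
$K{\left(p,T \right)} = 2 + p$
$l{\left(x \right)} = -2 + x$ ($l{\left(x \right)} = -2 + \left(0 \left(5 - x\right) + x\right) = -2 + \left(0 + x\right) = -2 + x$)
$\left(l{\left(-3 \right)} K{\left(4,B{\left(-4 \right)} \right)}\right)^{2} = \left(\left(-2 - 3\right) \left(2 + 4\right)\right)^{2} = \left(\left(-5\right) 6\right)^{2} = \left(-30\right)^{2} = 900$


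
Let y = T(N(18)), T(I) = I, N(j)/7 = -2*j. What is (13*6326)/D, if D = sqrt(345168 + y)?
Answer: 3163*sqrt(9581)/2211 ≈ 140.03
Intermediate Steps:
N(j) = -14*j (N(j) = 7*(-2*j) = -14*j)
y = -252 (y = -14*18 = -252)
D = 6*sqrt(9581) (D = sqrt(345168 - 252) = sqrt(344916) = 6*sqrt(9581) ≈ 587.30)
(13*6326)/D = (13*6326)/((6*sqrt(9581))) = 82238*(sqrt(9581)/57486) = 3163*sqrt(9581)/2211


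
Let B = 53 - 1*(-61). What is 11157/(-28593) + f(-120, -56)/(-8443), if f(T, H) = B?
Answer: -32486051/80470233 ≈ -0.40370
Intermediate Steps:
B = 114 (B = 53 + 61 = 114)
f(T, H) = 114
11157/(-28593) + f(-120, -56)/(-8443) = 11157/(-28593) + 114/(-8443) = 11157*(-1/28593) + 114*(-1/8443) = -3719/9531 - 114/8443 = -32486051/80470233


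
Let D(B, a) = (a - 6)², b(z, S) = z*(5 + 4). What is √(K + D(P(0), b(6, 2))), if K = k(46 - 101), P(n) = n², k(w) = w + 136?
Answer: 3*√265 ≈ 48.836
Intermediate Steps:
b(z, S) = 9*z (b(z, S) = z*9 = 9*z)
k(w) = 136 + w
K = 81 (K = 136 + (46 - 101) = 136 - 55 = 81)
D(B, a) = (-6 + a)²
√(K + D(P(0), b(6, 2))) = √(81 + (-6 + 9*6)²) = √(81 + (-6 + 54)²) = √(81 + 48²) = √(81 + 2304) = √2385 = 3*√265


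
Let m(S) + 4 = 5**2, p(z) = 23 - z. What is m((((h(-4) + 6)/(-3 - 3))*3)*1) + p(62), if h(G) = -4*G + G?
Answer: -18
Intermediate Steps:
h(G) = -3*G
m(S) = 21 (m(S) = -4 + 5**2 = -4 + 25 = 21)
m((((h(-4) + 6)/(-3 - 3))*3)*1) + p(62) = 21 + (23 - 1*62) = 21 + (23 - 62) = 21 - 39 = -18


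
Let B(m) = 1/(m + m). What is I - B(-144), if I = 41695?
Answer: 12008161/288 ≈ 41695.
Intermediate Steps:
B(m) = 1/(2*m)
I - B(-144) = 41695 - 1/(2*(-144)) = 41695 - (-1)/(2*144) = 41695 - 1*(-1/288) = 41695 + 1/288 = 12008161/288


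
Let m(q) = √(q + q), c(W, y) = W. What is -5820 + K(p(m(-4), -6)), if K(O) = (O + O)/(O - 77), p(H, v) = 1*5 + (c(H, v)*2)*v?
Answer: (-69816*√2 + 209525*I)/(12*(√2 - 3*I)) ≈ -5819.8 + 0.82496*I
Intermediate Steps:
m(q) = √2*√q (m(q) = √(2*q) = √2*√q)
p(H, v) = 5 + 2*H*v (p(H, v) = 1*5 + (H*2)*v = 5 + (2*H)*v = 5 + 2*H*v)
K(O) = 2*O/(-77 + O) (K(O) = (2*O)/(-77 + O) = 2*O/(-77 + O))
-5820 + K(p(m(-4), -6)) = -5820 + 2*(5 + 2*(√2*√(-4))*(-6))/(-77 + (5 + 2*(√2*√(-4))*(-6))) = -5820 + 2*(5 + 2*(√2*(2*I))*(-6))/(-77 + (5 + 2*(√2*(2*I))*(-6))) = -5820 + 2*(5 + 2*(2*I*√2)*(-6))/(-77 + (5 + 2*(2*I*√2)*(-6))) = -5820 + 2*(5 - 24*I*√2)/(-77 + (5 - 24*I*√2)) = -5820 + 2*(5 - 24*I*√2)/(-72 - 24*I*√2)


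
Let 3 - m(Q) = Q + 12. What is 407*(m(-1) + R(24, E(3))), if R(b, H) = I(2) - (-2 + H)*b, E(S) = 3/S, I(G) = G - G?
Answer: 6512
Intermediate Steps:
I(G) = 0
m(Q) = -9 - Q (m(Q) = 3 - (Q + 12) = 3 - (12 + Q) = 3 + (-12 - Q) = -9 - Q)
R(b, H) = -b*(-2 + H) (R(b, H) = 0 - (-2 + H)*b = 0 - b*(-2 + H) = -b*(-2 + H))
407*(m(-1) + R(24, E(3))) = 407*((-9 - 1*(-1)) + 24*(2 - 3/3)) = 407*((-9 + 1) + 24*(2 - 3/3)) = 407*(-8 + 24*(2 - 1*1)) = 407*(-8 + 24*(2 - 1)) = 407*(-8 + 24*1) = 407*(-8 + 24) = 407*16 = 6512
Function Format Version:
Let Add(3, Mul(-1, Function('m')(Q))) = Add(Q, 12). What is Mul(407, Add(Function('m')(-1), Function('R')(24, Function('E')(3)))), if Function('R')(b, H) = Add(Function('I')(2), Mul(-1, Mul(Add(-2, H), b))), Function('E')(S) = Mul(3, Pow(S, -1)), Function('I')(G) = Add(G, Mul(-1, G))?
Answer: 6512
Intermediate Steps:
Function('I')(G) = 0
Function('m')(Q) = Add(-9, Mul(-1, Q)) (Function('m')(Q) = Add(3, Mul(-1, Add(Q, 12))) = Add(3, Mul(-1, Add(12, Q))) = Add(3, Add(-12, Mul(-1, Q))) = Add(-9, Mul(-1, Q)))
Function('R')(b, H) = Mul(-1, b, Add(-2, H)) (Function('R')(b, H) = Add(0, Mul(-1, Mul(Add(-2, H), b))) = Add(0, Mul(-1, Mul(b, Add(-2, H)))) = Add(0, Mul(-1, b, Add(-2, H))) = Mul(-1, b, Add(-2, H)))
Mul(407, Add(Function('m')(-1), Function('R')(24, Function('E')(3)))) = Mul(407, Add(Add(-9, Mul(-1, -1)), Mul(24, Add(2, Mul(-1, Mul(3, Pow(3, -1))))))) = Mul(407, Add(Add(-9, 1), Mul(24, Add(2, Mul(-1, Mul(3, Rational(1, 3))))))) = Mul(407, Add(-8, Mul(24, Add(2, Mul(-1, 1))))) = Mul(407, Add(-8, Mul(24, Add(2, -1)))) = Mul(407, Add(-8, Mul(24, 1))) = Mul(407, Add(-8, 24)) = Mul(407, 16) = 6512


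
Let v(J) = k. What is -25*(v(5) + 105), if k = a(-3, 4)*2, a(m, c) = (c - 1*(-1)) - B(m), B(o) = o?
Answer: -3025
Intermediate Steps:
a(m, c) = 1 + c - m (a(m, c) = (c - 1*(-1)) - m = (c + 1) - m = (1 + c) - m = 1 + c - m)
k = 16 (k = (1 + 4 - 1*(-3))*2 = (1 + 4 + 3)*2 = 8*2 = 16)
v(J) = 16
-25*(v(5) + 105) = -25*(16 + 105) = -25*121 = -3025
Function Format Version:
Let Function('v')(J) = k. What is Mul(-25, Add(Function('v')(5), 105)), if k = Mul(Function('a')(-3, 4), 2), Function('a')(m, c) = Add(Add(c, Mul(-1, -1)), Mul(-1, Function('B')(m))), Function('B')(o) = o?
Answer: -3025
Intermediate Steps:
Function('a')(m, c) = Add(1, c, Mul(-1, m)) (Function('a')(m, c) = Add(Add(c, Mul(-1, -1)), Mul(-1, m)) = Add(Add(c, 1), Mul(-1, m)) = Add(Add(1, c), Mul(-1, m)) = Add(1, c, Mul(-1, m)))
k = 16 (k = Mul(Add(1, 4, Mul(-1, -3)), 2) = Mul(Add(1, 4, 3), 2) = Mul(8, 2) = 16)
Function('v')(J) = 16
Mul(-25, Add(Function('v')(5), 105)) = Mul(-25, Add(16, 105)) = Mul(-25, 121) = -3025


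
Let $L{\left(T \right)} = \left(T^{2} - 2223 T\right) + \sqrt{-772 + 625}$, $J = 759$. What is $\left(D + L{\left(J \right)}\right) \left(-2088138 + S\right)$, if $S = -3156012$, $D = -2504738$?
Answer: $18962395403100 - 36709050 i \sqrt{3} \approx 1.8962 \cdot 10^{13} - 6.3582 \cdot 10^{7} i$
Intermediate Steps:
$L{\left(T \right)} = T^{2} - 2223 T + 7 i \sqrt{3}$ ($L{\left(T \right)} = \left(T^{2} - 2223 T\right) + \sqrt{-147} = \left(T^{2} - 2223 T\right) + 7 i \sqrt{3} = T^{2} - 2223 T + 7 i \sqrt{3}$)
$\left(D + L{\left(J \right)}\right) \left(-2088138 + S\right) = \left(-2504738 + \left(759^{2} - 1687257 + 7 i \sqrt{3}\right)\right) \left(-2088138 - 3156012\right) = \left(-2504738 + \left(576081 - 1687257 + 7 i \sqrt{3}\right)\right) \left(-5244150\right) = \left(-2504738 - \left(1111176 - 7 i \sqrt{3}\right)\right) \left(-5244150\right) = \left(-3615914 + 7 i \sqrt{3}\right) \left(-5244150\right) = 18962395403100 - 36709050 i \sqrt{3}$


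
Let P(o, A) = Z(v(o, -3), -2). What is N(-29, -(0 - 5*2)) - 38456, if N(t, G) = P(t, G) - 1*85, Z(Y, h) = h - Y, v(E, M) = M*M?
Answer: -38552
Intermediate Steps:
v(E, M) = M²
P(o, A) = -11 (P(o, A) = -2 - 1*(-3)² = -2 - 1*9 = -2 - 9 = -11)
N(t, G) = -96 (N(t, G) = -11 - 1*85 = -11 - 85 = -96)
N(-29, -(0 - 5*2)) - 38456 = -96 - 38456 = -38552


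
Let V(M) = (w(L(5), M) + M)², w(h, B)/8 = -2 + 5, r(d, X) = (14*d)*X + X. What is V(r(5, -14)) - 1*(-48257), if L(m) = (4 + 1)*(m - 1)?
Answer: 989157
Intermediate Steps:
L(m) = -5 + 5*m (L(m) = 5*(-1 + m) = -5 + 5*m)
r(d, X) = X + 14*X*d (r(d, X) = 14*X*d + X = X + 14*X*d)
w(h, B) = 24 (w(h, B) = 8*(-2 + 5) = 8*3 = 24)
V(M) = (24 + M)²
V(r(5, -14)) - 1*(-48257) = (24 - 14*(1 + 14*5))² - 1*(-48257) = (24 - 14*(1 + 70))² + 48257 = (24 - 14*71)² + 48257 = (24 - 994)² + 48257 = (-970)² + 48257 = 940900 + 48257 = 989157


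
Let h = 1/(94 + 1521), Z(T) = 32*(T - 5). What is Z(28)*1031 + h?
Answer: 1225487841/1615 ≈ 7.5882e+5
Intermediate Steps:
Z(T) = -160 + 32*T (Z(T) = 32*(-5 + T) = -160 + 32*T)
h = 1/1615 ≈ 0.00061920
Z(28)*1031 + h = (-160 + 32*28)*1031 + 1/1615 = (-160 + 896)*1031 + 1/1615 = 736*1031 + 1/1615 = 758816 + 1/1615 = 1225487841/1615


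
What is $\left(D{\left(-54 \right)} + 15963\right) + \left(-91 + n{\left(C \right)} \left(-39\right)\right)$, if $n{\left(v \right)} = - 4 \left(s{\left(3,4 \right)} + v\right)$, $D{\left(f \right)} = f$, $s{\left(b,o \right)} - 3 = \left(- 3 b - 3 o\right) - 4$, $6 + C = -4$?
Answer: $10826$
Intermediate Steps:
$C = -10$ ($C = -6 - 4 = -10$)
$s{\left(b,o \right)} = -1 - 3 b - 3 o$ ($s{\left(b,o \right)} = 3 - \left(4 + 3 b + 3 o\right) = -1 - 3 b - 3 o$)
$n{\left(v \right)} = 88 - 4 v$ ($n{\left(v \right)} = - 4 \left(\left(-1 - 9 - 12\right) + v\right) = - 4 \left(-22 + v\right) = 88 - 4 v$)
$\left(D{\left(-54 \right)} + 15963\right) + \left(-91 + n{\left(C \right)} \left(-39\right)\right) = \left(-54 + 15963\right) + \left(-91 + \left(88 - -40\right) \left(-39\right)\right) = 15909 + \left(-91 + \left(88 + 40\right) \left(-39\right)\right) = 15909 + \left(-91 + 128 \left(-39\right)\right) = 15909 - 5083 = 10826$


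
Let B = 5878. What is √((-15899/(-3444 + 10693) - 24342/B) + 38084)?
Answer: 6*√480090581075966234/21304811 ≈ 195.14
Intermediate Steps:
√((-15899/(-3444 + 10693) - 24342/B) + 38084) = √((-15899/(-3444 + 10693) - 24342/5878) + 38084) = √((-15899/7249 - 24342*1/5878) + 38084) = √((-15899*1/7249 - 12171/2939) + 38084) = √((-15899/7249 - 12171/2939) + 38084) = √(-134954740/21304811 + 38084) = √(811237467384/21304811) = 6*√480090581075966234/21304811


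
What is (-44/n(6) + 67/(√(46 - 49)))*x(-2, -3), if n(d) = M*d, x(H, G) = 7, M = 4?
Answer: -77/6 - 469*I*√3/3 ≈ -12.833 - 270.78*I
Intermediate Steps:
n(d) = 4*d
(-44/n(6) + 67/(√(46 - 49)))*x(-2, -3) = (-44/(4*6) + 67/(√(46 - 49)))*7 = (-44/24 + 67/(√(-3)))*7 = (-44*1/24 + 67/((I*√3)))*7 = (-11/6 + 67*(-I*√3/3))*7 = (-11/6 - 67*I*√3/3)*7 = -77/6 - 469*I*√3/3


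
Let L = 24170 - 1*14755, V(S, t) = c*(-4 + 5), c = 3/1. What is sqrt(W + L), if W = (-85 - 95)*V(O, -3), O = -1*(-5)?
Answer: 5*sqrt(355) ≈ 94.207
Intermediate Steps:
c = 3 (c = 3*1 = 3)
O = 5
V(S, t) = 3 (V(S, t) = 3*(-4 + 5) = 3*1 = 3)
L = 9415 (L = 24170 - 14755 = 9415)
W = -540 (W = (-85 - 95)*3 = -180*3 = -540)
sqrt(W + L) = sqrt(-540 + 9415) = sqrt(8875) = 5*sqrt(355)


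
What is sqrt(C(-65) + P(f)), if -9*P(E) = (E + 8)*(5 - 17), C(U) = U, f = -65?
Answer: I*sqrt(141) ≈ 11.874*I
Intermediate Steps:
P(E) = 32/3 + 4*E/3 (P(E) = -(E + 8)*(5 - 17)/9 = -(8 + E)*(-12)/9 = -(-96 - 12*E)/9 = 32/3 + 4*E/3)
sqrt(C(-65) + P(f)) = sqrt(-65 + (32/3 + (4/3)*(-65))) = sqrt(-65 + (32/3 - 260/3)) = sqrt(-65 - 76) = sqrt(-141) = I*sqrt(141)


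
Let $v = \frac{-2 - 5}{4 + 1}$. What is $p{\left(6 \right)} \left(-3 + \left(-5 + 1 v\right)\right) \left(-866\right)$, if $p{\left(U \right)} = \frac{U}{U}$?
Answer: $\frac{40702}{5} \approx 8140.4$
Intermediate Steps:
$v = - \frac{7}{5} \approx -1.4$
$p{\left(U \right)} = 1$
$p{\left(6 \right)} \left(-3 + \left(-5 + 1 v\right)\right) \left(-866\right) = 1 \left(-3 + \left(-5 + 1 \left(- \frac{7}{5}\right)\right)\right) \left(-866\right) = 1 \left(-3 - \frac{32}{5}\right) \left(-866\right) = 1 \left(- \frac{47}{5}\right) \left(-866\right) = \left(- \frac{47}{5}\right) \left(-866\right) = \frac{40702}{5}$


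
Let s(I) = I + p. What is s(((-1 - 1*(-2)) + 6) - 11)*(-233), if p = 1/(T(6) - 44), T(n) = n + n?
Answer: 30057/32 ≈ 939.28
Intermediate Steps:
T(n) = 2*n
p = -1/32 (p = 1/(2*6 - 44) = 1/(12 - 44) = 1/(-32) = -1/32 ≈ -0.031250)
s(I) = -1/32 + I (s(I) = I - 1/32 = -1/32 + I)
s(((-1 - 1*(-2)) + 6) - 11)*(-233) = (-1/32 + (((-1 - 1*(-2)) + 6) - 11))*(-233) = (-1/32 + (((-1 + 2) + 6) - 11))*(-233) = (-1/32 + ((1 + 6) - 11))*(-233) = (-1/32 + (7 - 11))*(-233) = (-1/32 - 4)*(-233) = -129/32*(-233) = 30057/32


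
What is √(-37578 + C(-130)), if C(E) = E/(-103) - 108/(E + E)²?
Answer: I*√6737212529243/13390 ≈ 193.85*I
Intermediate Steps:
C(E) = -27/E² - E/103 (C(E) = E*(-1/103) - 108*1/(4*E²) = -E/103 - 108*1/(4*E²) = -E/103 - 27/E² = -27/E² - E/103)
√(-37578 + C(-130)) = √(-37578 + (-27/(-130)² - 1/103*(-130))) = √(-37578 + (-27*1/16900 + 130/103)) = √(-37578 + (-27/16900 + 130/103)) = √(-37578 + 2194219/1740700) = √(-65409830381/1740700) = I*√6737212529243/13390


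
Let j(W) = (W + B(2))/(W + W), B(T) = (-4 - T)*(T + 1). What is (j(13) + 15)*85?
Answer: 32725/26 ≈ 1258.7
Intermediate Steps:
B(T) = (1 + T)*(-4 - T) (B(T) = (-4 - T)*(1 + T) = (1 + T)*(-4 - T))
j(W) = (-18 + W)/(2*W) (j(W) = (W + (-4 - 1*2**2 - 5*2))/(W + W) = (W + (-4 - 1*4 - 10))/((2*W)) = (W + (-4 - 4 - 10))*(1/(2*W)) = (W - 18)*(1/(2*W)) = (-18 + W)*(1/(2*W)) = (-18 + W)/(2*W))
(j(13) + 15)*85 = ((1/2)*(-18 + 13)/13 + 15)*85 = ((1/2)*(1/13)*(-5) + 15)*85 = (-5/26 + 15)*85 = (385/26)*85 = 32725/26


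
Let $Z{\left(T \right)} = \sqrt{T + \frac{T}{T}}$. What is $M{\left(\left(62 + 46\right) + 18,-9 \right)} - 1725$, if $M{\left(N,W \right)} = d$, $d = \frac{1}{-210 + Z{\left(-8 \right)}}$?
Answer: $- \frac{10869255}{6301} - \frac{i \sqrt{7}}{44107} \approx -1725.0 - 5.9985 \cdot 10^{-5} i$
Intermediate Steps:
$Z{\left(T \right)} = \sqrt{1 + T}$ ($Z{\left(T \right)} = \sqrt{T + 1} = \sqrt{1 + T}$)
$d = \frac{1}{-210 + i \sqrt{7}}$ ($d = \frac{1}{-210 + \sqrt{1 - 8}} = \frac{1}{-210 + \sqrt{-7}} = \frac{1}{-210 + i \sqrt{7}} \approx -0.0047612 - 5.998 \cdot 10^{-5} i$)
$M{\left(N,W \right)} = - \frac{30}{6301} - \frac{i \sqrt{7}}{44107}$
$M{\left(\left(62 + 46\right) + 18,-9 \right)} - 1725 = \left(- \frac{30}{6301} - \frac{i \sqrt{7}}{44107}\right) - 1725 = - \frac{10869255}{6301} - \frac{i \sqrt{7}}{44107}$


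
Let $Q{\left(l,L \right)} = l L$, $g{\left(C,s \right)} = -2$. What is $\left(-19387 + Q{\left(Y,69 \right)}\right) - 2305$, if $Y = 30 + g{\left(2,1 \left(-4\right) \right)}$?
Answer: $-19760$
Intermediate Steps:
$Y = 28$ ($Y = 30 - 2 = 28$)
$Q{\left(l,L \right)} = L l$
$\left(-19387 + Q{\left(Y,69 \right)}\right) - 2305 = \left(-19387 + 69 \cdot 28\right) - 2305 = \left(-19387 + 1932\right) - 2305 = -17455 - 2305 = -19760$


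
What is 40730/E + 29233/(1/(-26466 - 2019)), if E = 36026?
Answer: -14999461195700/18013 ≈ -8.3270e+8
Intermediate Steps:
40730/E + 29233/(1/(-26466 - 2019)) = 40730/36026 + 29233/(1/(-26466 - 2019)) = 40730*(1/36026) + 29233/(1/(-28485)) = 20365/18013 + 29233/(-1/28485) = 20365/18013 + 29233*(-28485) = 20365/18013 - 832702005 = -14999461195700/18013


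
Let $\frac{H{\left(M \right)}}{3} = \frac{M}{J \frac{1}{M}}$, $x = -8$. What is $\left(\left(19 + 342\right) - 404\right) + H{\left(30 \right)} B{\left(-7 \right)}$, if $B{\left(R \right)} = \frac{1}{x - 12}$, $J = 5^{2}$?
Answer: $- \frac{242}{5} \approx -48.4$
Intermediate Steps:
$J = 25$
$H{\left(M \right)} = \frac{3 M^{2}}{25}$ ($H{\left(M \right)} = 3 \frac{M}{25 \frac{1}{M}} = 3 M \frac{M}{25} = 3 \frac{M^{2}}{25} = \frac{3 M^{2}}{25}$)
$B{\left(R \right)} = - \frac{1}{20}$ ($B{\left(R \right)} = \frac{1}{-8 - 12} = \frac{1}{-20} = - \frac{1}{20}$)
$\left(\left(19 + 342\right) - 404\right) + H{\left(30 \right)} B{\left(-7 \right)} = \left(\left(19 + 342\right) - 404\right) + \frac{3 \cdot 30^{2}}{25} \left(- \frac{1}{20}\right) = \left(361 - 404\right) + \frac{3}{25} \cdot 900 \left(- \frac{1}{20}\right) = -43 + 108 \left(- \frac{1}{20}\right) = -43 - \frac{27}{5} = - \frac{242}{5}$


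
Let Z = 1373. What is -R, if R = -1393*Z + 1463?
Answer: 1911126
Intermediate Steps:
R = -1911126 (R = -1393*1373 + 1463 = -1912589 + 1463 = -1911126)
-R = -1*(-1911126) = 1911126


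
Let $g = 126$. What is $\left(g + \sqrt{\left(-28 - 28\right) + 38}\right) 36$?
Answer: $4536 + 108 i \sqrt{2} \approx 4536.0 + 152.74 i$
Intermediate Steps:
$\left(g + \sqrt{\left(-28 - 28\right) + 38}\right) 36 = \left(126 + \sqrt{\left(-28 - 28\right) + 38}\right) 36 = \left(126 + \sqrt{-56 + 38}\right) 36 = \left(126 + \sqrt{-18}\right) 36 = \left(126 + 3 i \sqrt{2}\right) 36 = 4536 + 108 i \sqrt{2}$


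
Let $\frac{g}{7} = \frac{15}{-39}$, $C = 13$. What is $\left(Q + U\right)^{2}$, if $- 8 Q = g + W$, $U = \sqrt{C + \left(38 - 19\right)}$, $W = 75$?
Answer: $\frac{76857}{676} - \frac{940 \sqrt{2}}{13} \approx 11.435$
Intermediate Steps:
$g = - \frac{35}{13}$ ($g = 7 \frac{15}{-39} = 7 \cdot 15 \left(- \frac{1}{39}\right) = 7 \left(- \frac{5}{13}\right) = - \frac{35}{13} \approx -2.6923$)
$U = 4 \sqrt{2}$ ($U = \sqrt{13 + \left(38 - 19\right)} = \sqrt{13 + 19} = \sqrt{32} = 4 \sqrt{2} \approx 5.6569$)
$Q = - \frac{235}{26}$ ($Q = - \frac{- \frac{35}{13} + 75}{8} = \left(- \frac{1}{8}\right) \frac{940}{13} = - \frac{235}{26} \approx -9.0385$)
$\left(Q + U\right)^{2} = \left(- \frac{235}{26} + 4 \sqrt{2}\right)^{2}$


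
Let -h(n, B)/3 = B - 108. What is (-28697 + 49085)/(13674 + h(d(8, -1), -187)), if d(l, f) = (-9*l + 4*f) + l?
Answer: 6796/4853 ≈ 1.4004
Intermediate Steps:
d(l, f) = -8*l + 4*f
h(n, B) = 324 - 3*B (h(n, B) = -3*(B - 108) = -3*(-108 + B) = 324 - 3*B)
(-28697 + 49085)/(13674 + h(d(8, -1), -187)) = (-28697 + 49085)/(13674 + (324 - 3*(-187))) = 20388/(13674 + (324 + 561)) = 20388/(13674 + 885) = 20388/14559 = 20388*(1/14559) = 6796/4853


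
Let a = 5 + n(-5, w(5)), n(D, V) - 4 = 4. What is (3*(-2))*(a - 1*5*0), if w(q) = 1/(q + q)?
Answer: -78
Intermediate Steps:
w(q) = 1/(2*q)
n(D, V) = 8 (n(D, V) = 4 + 4 = 8)
a = 13 (a = 5 + 8 = 13)
(3*(-2))*(a - 1*5*0) = (3*(-2))*(13 - 1*5*0) = -6*(13 - 5*0) = -6*(13 + 0) = -6*13 = -78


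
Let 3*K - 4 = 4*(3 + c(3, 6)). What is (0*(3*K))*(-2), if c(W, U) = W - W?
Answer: 0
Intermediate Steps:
c(W, U) = 0
K = 16/3 (K = 4/3 + (4*(3 + 0))/3 = 4/3 + (4*3)/3 = 4/3 + (1/3)*12 = 4/3 + 4 = 16/3 ≈ 5.3333)
(0*(3*K))*(-2) = (0*(3*(16/3)))*(-2) = (0*16)*(-2) = 0*(-2) = 0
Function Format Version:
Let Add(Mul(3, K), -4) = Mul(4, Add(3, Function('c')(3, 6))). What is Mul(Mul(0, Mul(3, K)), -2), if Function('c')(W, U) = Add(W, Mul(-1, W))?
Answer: 0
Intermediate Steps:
Function('c')(W, U) = 0
K = Rational(16, 3) (K = Add(Rational(4, 3), Mul(Rational(1, 3), Mul(4, Add(3, 0)))) = Add(Rational(4, 3), Mul(Rational(1, 3), Mul(4, 3))) = Add(Rational(4, 3), Mul(Rational(1, 3), 12)) = Add(Rational(4, 3), 4) = Rational(16, 3) ≈ 5.3333)
Mul(Mul(0, Mul(3, K)), -2) = Mul(Mul(0, Mul(3, Rational(16, 3))), -2) = Mul(Mul(0, 16), -2) = Mul(0, -2) = 0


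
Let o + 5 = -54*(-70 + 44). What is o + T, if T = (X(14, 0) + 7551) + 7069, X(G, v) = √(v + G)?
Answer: 16019 + √14 ≈ 16023.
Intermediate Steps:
X(G, v) = √(G + v)
o = 1399 (o = -5 - 54*(-70 + 44) = -5 - 54*(-26) = -5 + 1404 = 1399)
T = 14620 + √14 (T = (√(14 + 0) + 7551) + 7069 = (√14 + 7551) + 7069 = (7551 + √14) + 7069 = 14620 + √14 ≈ 14624.)
o + T = 1399 + (14620 + √14) = 16019 + √14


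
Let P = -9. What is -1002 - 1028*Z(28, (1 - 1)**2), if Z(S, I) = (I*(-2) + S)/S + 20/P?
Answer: 2290/9 ≈ 254.44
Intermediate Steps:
Z(S, I) = -20/9 + (S - 2*I)/S (Z(S, I) = (I*(-2) + S)/S + 20/(-9) = (-2*I + S)/S + 20*(-1/9) = (S - 2*I)/S - 20/9 = -20/9 + (S - 2*I)/S)
-1002 - 1028*Z(28, (1 - 1)**2) = -1002 - 1028*(-11/9 - 2*(1 - 1)**2/28) = -1002 - 1028*(-11/9 - 2*0**2*1/28) = -1002 - 1028*(-11/9 - 2*0*1/28) = -1002 - 1028*(-11/9 + 0) = -1002 - 1028*(-11/9) = -1002 + 11308/9 = 2290/9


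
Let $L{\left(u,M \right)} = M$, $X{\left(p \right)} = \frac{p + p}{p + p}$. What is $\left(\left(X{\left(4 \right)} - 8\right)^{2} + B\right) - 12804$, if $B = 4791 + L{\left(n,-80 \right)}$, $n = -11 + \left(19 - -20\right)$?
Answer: $-8044$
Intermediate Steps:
$n = 28$ ($n = -11 + \left(19 + 20\right) = -11 + 39 = 28$)
$X{\left(p \right)} = 1$ ($X{\left(p \right)} = \frac{2 p}{2 p} = 2 p \frac{1}{2 p} = 1$)
$B = 4711$ ($B = 4791 - 80 = 4711$)
$\left(\left(X{\left(4 \right)} - 8\right)^{2} + B\right) - 12804 = \left(\left(1 - 8\right)^{2} + 4711\right) - 12804 = \left(\left(-7\right)^{2} + 4711\right) - 12804 = \left(49 + 4711\right) - 12804 = 4760 - 12804 = -8044$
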